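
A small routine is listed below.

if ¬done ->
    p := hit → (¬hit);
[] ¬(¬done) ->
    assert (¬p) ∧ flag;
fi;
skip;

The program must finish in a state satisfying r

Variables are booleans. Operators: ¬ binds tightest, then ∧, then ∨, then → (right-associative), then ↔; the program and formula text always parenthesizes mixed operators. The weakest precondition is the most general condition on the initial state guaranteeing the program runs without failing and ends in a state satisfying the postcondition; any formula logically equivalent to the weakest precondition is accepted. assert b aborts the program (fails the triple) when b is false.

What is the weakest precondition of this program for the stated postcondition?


Working backward. After the program, r must hold.
Before skip: r
Then branch requires r; else branch requires (¬p) ∧ flag ∧ r.
Before the if: ((¬done) → r) ∧ (done → ((¬p) ∧ flag ∧ r))
Answer: WP = ((¬done) → r) ∧ (done → ((¬p) ∧ flag ∧ r))


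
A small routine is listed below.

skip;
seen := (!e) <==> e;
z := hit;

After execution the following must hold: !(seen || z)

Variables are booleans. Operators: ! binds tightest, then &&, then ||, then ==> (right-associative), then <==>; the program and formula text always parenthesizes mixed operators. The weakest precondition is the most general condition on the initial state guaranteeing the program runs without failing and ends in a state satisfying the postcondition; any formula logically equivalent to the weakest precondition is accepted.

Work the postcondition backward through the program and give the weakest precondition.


Working backward. After the program, !(seen || z) must hold.
Before z := hit: !(seen || hit)
Before seen := (!e) <==> e: !(((!e) <==> e) || hit)
Before skip: !(((!e) <==> e) || hit)
Answer: WP = !(((!e) <==> e) || hit)


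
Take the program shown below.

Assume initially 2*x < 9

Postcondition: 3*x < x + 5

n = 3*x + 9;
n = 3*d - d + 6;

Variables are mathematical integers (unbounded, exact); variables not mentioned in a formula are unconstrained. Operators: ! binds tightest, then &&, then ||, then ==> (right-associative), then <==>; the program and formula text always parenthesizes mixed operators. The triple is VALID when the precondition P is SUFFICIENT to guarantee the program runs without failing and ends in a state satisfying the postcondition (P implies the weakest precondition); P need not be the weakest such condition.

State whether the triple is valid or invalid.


Working backward. After the program, the postcondition 3*x < x + 5 must hold; in canonical form it is 2*x < 5.
Before n := 3*d - d + 6: 2*x < 5
Before n := 3*x + 9: 2*x < 5
The weakest precondition is 2*x < 5.
Check whether 2*x < 9 implies it.
Countermodel: at the initial state x = 3, the precondition holds but the weakest precondition fails.
Answer: invalid


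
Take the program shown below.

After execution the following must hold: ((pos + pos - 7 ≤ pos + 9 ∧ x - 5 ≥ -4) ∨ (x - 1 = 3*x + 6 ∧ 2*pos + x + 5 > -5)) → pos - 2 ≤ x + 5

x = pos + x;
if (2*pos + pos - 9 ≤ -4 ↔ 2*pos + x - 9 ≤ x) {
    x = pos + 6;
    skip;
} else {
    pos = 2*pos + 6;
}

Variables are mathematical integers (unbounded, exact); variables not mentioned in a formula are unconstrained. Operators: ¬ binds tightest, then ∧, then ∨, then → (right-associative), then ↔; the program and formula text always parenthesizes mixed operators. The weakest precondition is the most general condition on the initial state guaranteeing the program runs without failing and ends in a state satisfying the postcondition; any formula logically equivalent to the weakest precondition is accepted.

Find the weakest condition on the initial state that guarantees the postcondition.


Working backward. After the program, the postcondition ((pos + pos - 7 ≤ pos + 9 ∧ x - 5 ≥ -4) ∨ (x - 1 = 3*x + 6 ∧ 2*pos + x + 5 > -5)) → pos - 2 ≤ x + 5 must hold; in canonical form it is ((pos ≤ 16 ∧ x ≥ 1) ∨ (2*x = -7 ∧ 2*pos + x > -10)) → pos ≤ x + 7.
Then branch requires true; else branch requires ((2*pos ≤ 10 ∧ x ≥ 1) ∨ (2*x = -7 ∧ 4*pos + x > -22)) → 2*pos ≤ x + 1.
Before the if: (¬(3*pos ≤ 5 ↔ 2*pos ≤ 9)) → (((2*pos ≤ 10 ∧ x ≥ 1) ∨ (2*x = -7 ∧ 4*pos + x > -22)) → 2*pos ≤ x + 1)
Before x := pos + x: (¬(3*pos ≤ 5 ↔ 2*pos ≤ 9)) → (((2*pos ≤ 10 ∧ pos + x ≥ 1) ∨ (2*pos + 2*x = -7 ∧ 5*pos + x > -22)) → pos ≤ x + 1)
Answer: WP = (¬(3*pos ≤ 5 ↔ 2*pos ≤ 9)) → (((2*pos ≤ 10 ∧ pos + x ≥ 1) ∨ (2*pos + 2*x = -7 ∧ 5*pos + x > -22)) → pos ≤ x + 1)


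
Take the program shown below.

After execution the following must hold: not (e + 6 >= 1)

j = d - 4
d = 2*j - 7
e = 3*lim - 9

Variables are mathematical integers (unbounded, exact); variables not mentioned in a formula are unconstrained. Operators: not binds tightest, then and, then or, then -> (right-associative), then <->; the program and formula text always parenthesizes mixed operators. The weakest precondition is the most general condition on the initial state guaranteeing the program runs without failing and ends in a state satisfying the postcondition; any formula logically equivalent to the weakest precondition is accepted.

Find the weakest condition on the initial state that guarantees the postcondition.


Working backward. After the program, the postcondition not (e + 6 >= 1) must hold; in canonical form it is not (e >= -5).
Before e := 3*lim - 9: not (3*lim >= 4)
Before d := 2*j - 7: not (3*lim >= 4)
Before j := d - 4: not (3*lim >= 4)
Answer: WP = not (3*lim >= 4)


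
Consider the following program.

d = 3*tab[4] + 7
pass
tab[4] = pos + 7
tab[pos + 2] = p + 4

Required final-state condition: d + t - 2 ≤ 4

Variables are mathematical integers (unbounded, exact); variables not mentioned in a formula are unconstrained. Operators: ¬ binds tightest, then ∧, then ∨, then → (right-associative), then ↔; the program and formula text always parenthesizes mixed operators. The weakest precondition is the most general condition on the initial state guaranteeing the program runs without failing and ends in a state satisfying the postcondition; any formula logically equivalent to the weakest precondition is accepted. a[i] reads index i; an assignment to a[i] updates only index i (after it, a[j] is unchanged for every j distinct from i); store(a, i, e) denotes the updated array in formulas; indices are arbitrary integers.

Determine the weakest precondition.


Working backward. After the program, the postcondition d + t - 2 ≤ 4 must hold; in canonical form it is d + t ≤ 6.
Before tab[pos + 2] := p + 4: d + t ≤ 6
Before tab[4] := pos + 7: d + t ≤ 6
Before skip: d + t ≤ 6
Before d := 3*tab[4] + 7: 3*tab[4] + t ≤ -1
Answer: WP = 3*tab[4] + t ≤ -1


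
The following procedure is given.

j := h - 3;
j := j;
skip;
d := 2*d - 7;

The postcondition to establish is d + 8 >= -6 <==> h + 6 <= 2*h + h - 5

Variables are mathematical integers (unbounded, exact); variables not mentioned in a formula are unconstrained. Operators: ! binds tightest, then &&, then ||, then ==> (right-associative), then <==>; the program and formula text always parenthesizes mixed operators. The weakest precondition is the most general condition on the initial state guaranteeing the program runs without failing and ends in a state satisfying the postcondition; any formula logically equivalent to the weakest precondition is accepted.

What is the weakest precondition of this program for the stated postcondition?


Working backward. After the program, the postcondition d + 8 >= -6 <==> h + 6 <= 2*h + h - 5 must hold; in canonical form it is d >= -14 <==> 2*h >= 11.
Before d := 2*d - 7: 2*d >= -7 <==> 2*h >= 11
Before skip: 2*d >= -7 <==> 2*h >= 11
Before j := j: 2*d >= -7 <==> 2*h >= 11
Before j := h - 3: 2*d >= -7 <==> 2*h >= 11
Answer: WP = 2*d >= -7 <==> 2*h >= 11


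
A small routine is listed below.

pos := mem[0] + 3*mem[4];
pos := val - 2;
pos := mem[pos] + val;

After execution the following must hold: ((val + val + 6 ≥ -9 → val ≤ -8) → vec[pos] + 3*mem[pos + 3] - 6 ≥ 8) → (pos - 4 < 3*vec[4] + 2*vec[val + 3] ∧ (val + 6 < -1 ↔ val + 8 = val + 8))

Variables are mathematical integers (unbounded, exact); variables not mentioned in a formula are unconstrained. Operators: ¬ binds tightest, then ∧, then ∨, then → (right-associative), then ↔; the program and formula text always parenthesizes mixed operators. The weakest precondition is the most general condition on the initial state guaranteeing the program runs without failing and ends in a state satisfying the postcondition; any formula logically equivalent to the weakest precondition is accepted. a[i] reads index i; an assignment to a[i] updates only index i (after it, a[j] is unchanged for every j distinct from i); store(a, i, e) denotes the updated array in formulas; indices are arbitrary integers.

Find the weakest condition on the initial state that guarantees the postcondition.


Working backward. After the program, the postcondition ((val + val + 6 ≥ -9 → val ≤ -8) → vec[pos] + 3*mem[pos + 3] - 6 ≥ 8) → (pos - 4 < 3*vec[4] + 2*vec[val + 3] ∧ (val + 6 < -1 ↔ val + 8 = val + 8)) must hold; in canonical form it is ((2*val ≥ -15 → val ≤ -8) → 3*mem[pos + 3] + vec[pos] ≥ 14) → (pos < 2*vec[val + 3] + 3*vec[4] + 4 ∧ val < -7).
Before pos := mem[pos] + val: ((2*val ≥ -15 → val ≤ -8) → 3*mem[mem[pos] + val + 3] + vec[mem[pos] + val] ≥ 14) → (mem[pos] + val < 2*vec[val + 3] + 3*vec[4] + 4 ∧ val < -7)
Before pos := val - 2: ((2*val ≥ -15 → val ≤ -8) → 3*mem[mem[val - 2] + val + 3] + vec[mem[val - 2] + val] ≥ 14) → (mem[val - 2] + val < 2*vec[val + 3] + 3*vec[4] + 4 ∧ val < -7)
Before pos := mem[0] + 3*mem[4]: ((2*val ≥ -15 → val ≤ -8) → 3*mem[mem[val - 2] + val + 3] + vec[mem[val - 2] + val] ≥ 14) → (mem[val - 2] + val < 2*vec[val + 3] + 3*vec[4] + 4 ∧ val < -7)
Answer: WP = ((2*val ≥ -15 → val ≤ -8) → 3*mem[mem[val - 2] + val + 3] + vec[mem[val - 2] + val] ≥ 14) → (mem[val - 2] + val < 2*vec[val + 3] + 3*vec[4] + 4 ∧ val < -7)


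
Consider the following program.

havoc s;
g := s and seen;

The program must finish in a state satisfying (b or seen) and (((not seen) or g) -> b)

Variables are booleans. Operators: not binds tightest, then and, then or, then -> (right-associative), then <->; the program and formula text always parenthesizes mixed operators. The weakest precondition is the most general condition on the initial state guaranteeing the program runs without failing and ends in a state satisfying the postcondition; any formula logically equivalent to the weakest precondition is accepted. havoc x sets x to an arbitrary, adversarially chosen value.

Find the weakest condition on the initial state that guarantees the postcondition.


Working backward. After the program, (b or seen) and (((not seen) or g) -> b) must hold.
Before g := s and seen: (b or seen) and (((not seen) or (s and seen)) -> b)
Before havoc s: (b or seen) and b and ((not seen) -> b)
Answer: WP = (b or seen) and b and ((not seen) -> b)


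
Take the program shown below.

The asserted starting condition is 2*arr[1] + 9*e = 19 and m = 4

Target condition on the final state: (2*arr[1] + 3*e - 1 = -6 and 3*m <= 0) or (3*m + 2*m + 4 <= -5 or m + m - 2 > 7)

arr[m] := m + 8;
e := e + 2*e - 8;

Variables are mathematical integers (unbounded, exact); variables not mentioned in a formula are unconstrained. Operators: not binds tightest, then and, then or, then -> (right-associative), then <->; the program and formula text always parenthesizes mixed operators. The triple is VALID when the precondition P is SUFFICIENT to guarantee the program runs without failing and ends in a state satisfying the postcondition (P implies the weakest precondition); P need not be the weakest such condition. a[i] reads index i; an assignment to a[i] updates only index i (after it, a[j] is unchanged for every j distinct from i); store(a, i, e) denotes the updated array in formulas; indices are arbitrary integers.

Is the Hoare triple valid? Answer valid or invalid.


Working backward. After the program, the postcondition (2*arr[1] + 3*e - 1 = -6 and 3*m <= 0) or (3*m + 2*m + 4 <= -5 or m + m - 2 > 7) must hold; in canonical form it is (2*arr[1] + 3*e = -5 and 3*m <= 0) or 5*m <= -9 or 2*m > 9.
Before e := e + 2*e - 8: (2*arr[1] + 9*e = 19 and 3*m <= 0) or 5*m <= -9 or 2*m > 9
Before arr[m] := m + 8: (2*store(arr, m, m + 8)[1] + 9*e = 19 and 3*m <= 0) or 5*m <= -9 or 2*m > 9
The weakest precondition is (2*store(arr, m, m + 8)[1] + 9*e = 19 and 3*m <= 0) or 5*m <= -9 or 2*m > 9.
Check whether 2*arr[1] + 9*e = 19 and m = 4 implies it.
Countermodel: at the initial state arr = {[1] = 5, [4] = 5, elsewhere 5}, e = 1, m = 4, the precondition holds but the weakest precondition fails.
Answer: invalid


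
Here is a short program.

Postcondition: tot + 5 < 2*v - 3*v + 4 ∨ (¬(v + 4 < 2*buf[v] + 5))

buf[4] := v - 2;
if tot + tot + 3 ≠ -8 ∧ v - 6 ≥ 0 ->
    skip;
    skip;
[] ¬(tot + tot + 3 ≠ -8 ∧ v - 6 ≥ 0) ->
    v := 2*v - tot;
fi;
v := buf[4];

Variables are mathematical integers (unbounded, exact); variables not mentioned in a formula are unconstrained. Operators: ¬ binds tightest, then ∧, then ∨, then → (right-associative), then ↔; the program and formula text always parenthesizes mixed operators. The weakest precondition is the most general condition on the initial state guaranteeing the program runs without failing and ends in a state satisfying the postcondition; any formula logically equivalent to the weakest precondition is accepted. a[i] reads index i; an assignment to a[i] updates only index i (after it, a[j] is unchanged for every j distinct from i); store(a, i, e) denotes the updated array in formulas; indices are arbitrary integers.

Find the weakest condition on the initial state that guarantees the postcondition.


Working backward. After the program, the postcondition tot + 5 < 2*v - 3*v + 4 ∨ (¬(v + 4 < 2*buf[v] + 5)) must hold; in canonical form it is tot + v < -1 ∨ (¬(v < 2*buf[v] + 1)).
Before v := buf[4]: buf[4] + tot < -1 ∨ (¬(buf[4] < 2*buf[buf[4]] + 1))
Then branch requires buf[4] + tot < -1 ∨ (¬(buf[4] < 2*buf[buf[4]] + 1)); else branch requires buf[4] + tot < -1 ∨ (¬(buf[4] < 2*buf[buf[4]] + 1)).
Before the if: ((2*tot ≠ -11 ∧ v ≥ 6) → (buf[4] + tot < -1 ∨ (¬(buf[4] < 2*buf[buf[4]] + 1)))) ∧ ((¬(2*tot ≠ -11 ∧ v ≥ 6)) → (buf[4] + tot < -1 ∨ (¬(buf[4] < 2*buf[buf[4]] + 1))))
Before buf[4] := v - 2: ((2*tot ≠ -11 ∧ v ≥ 6) → (tot + v < 1 ∨ (¬(v < 2*store(buf, 4, v - 2)[v - 2] + 3)))) ∧ ((¬(2*tot ≠ -11 ∧ v ≥ 6)) → (tot + v < 1 ∨ (¬(v < 2*store(buf, 4, v - 2)[v - 2] + 3))))
Answer: WP = ((2*tot ≠ -11 ∧ v ≥ 6) → (tot + v < 1 ∨ (¬(v < 2*store(buf, 4, v - 2)[v - 2] + 3)))) ∧ ((¬(2*tot ≠ -11 ∧ v ≥ 6)) → (tot + v < 1 ∨ (¬(v < 2*store(buf, 4, v - 2)[v - 2] + 3))))


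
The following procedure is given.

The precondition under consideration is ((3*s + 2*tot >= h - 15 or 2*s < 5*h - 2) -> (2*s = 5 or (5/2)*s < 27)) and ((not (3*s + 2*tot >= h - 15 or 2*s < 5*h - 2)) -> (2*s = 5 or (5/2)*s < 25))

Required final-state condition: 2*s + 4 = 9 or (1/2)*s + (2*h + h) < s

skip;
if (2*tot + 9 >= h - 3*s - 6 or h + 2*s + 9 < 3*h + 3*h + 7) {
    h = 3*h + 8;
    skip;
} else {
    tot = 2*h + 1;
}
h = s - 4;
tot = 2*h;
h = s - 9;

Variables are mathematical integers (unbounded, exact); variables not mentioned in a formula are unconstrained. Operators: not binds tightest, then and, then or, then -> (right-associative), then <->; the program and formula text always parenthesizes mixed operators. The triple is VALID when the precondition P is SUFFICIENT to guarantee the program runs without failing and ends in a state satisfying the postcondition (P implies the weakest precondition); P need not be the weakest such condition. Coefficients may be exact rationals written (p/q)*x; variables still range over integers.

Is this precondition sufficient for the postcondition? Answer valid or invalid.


Working backward. After the program, the postcondition 2*s + 4 = 9 or (1/2)*s + (2*h + h) < s must hold; in canonical form it is 2*s = 5 or 3*h < (1/2)*s.
Before h := s - 9: 2*s = 5 or (5/2)*s < 27
Before tot := 2*h: 2*s = 5 or (5/2)*s < 27
Before h := s - 4: 2*s = 5 or (5/2)*s < 27
Then branch requires 2*s = 5 or (5/2)*s < 27; else branch requires 2*s = 5 or (5/2)*s < 27.
Before the if: ((3*s + 2*tot >= h - 15 or 2*s < 5*h - 2) -> (2*s = 5 or (5/2)*s < 27)) and ((not (3*s + 2*tot >= h - 15 or 2*s < 5*h - 2)) -> (2*s = 5 or (5/2)*s < 27))
Before skip: ((3*s + 2*tot >= h - 15 or 2*s < 5*h - 2) -> (2*s = 5 or (5/2)*s < 27)) and ((not (3*s + 2*tot >= h - 15 or 2*s < 5*h - 2)) -> (2*s = 5 or (5/2)*s < 27))
The weakest precondition is ((3*s + 2*tot >= h - 15 or 2*s < 5*h - 2) -> (2*s = 5 or (5/2)*s < 27)) and ((not (3*s + 2*tot >= h - 15 or 2*s < 5*h - 2)) -> (2*s = 5 or (5/2)*s < 27)).
Check whether ((3*s + 2*tot >= h - 15 or 2*s < 5*h - 2) -> (2*s = 5 or (5/2)*s < 27)) and ((not (3*s + 2*tot >= h - 15 or 2*s < 5*h - 2)) -> (2*s = 5 or (5/2)*s < 25)) implies it.
Every state satisfying the precondition satisfies the weakest precondition: the implication holds.
Answer: valid


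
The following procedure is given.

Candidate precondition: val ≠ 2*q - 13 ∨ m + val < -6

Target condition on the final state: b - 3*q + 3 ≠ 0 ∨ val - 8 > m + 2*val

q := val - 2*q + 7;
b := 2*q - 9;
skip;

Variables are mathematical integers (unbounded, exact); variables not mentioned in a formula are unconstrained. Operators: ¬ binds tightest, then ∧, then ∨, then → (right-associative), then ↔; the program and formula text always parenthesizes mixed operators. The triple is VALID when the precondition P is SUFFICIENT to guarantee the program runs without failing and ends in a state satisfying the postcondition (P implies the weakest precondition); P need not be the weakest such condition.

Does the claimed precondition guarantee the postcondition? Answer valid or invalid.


Working backward. After the program, the postcondition b - 3*q + 3 ≠ 0 ∨ val - 8 > m + 2*val must hold; in canonical form it is b ≠ 3*q - 3 ∨ m + val < -8.
Before skip: b ≠ 3*q - 3 ∨ m + val < -8
Before b := 2*q - 9: q ≠ -6 ∨ m + val < -8
Before q := val - 2*q + 7: val ≠ 2*q - 13 ∨ m + val < -8
The weakest precondition is val ≠ 2*q - 13 ∨ m + val < -8.
Check whether val ≠ 2*q - 13 ∨ m + val < -6 implies it.
Countermodel: at the initial state m = 5, q = 0, val = -13, the precondition holds but the weakest precondition fails.
Answer: invalid


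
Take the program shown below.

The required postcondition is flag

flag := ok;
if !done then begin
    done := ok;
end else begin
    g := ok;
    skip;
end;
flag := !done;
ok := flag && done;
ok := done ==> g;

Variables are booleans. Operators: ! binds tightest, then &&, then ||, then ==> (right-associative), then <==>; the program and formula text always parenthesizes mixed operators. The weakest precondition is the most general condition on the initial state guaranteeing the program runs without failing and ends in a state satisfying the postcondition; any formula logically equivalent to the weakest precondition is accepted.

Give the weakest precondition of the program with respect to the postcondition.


Working backward. After the program, flag must hold.
Before ok := done ==> g: flag
Before ok := flag && done: flag
Before flag := !done: !done
Then branch requires !ok; else branch requires !done.
Before the if: ((!done) ==> (!ok)) && (done ==> (!done))
Before flag := ok: ((!done) ==> (!ok)) && (done ==> (!done))
Answer: WP = ((!done) ==> (!ok)) && (done ==> (!done))


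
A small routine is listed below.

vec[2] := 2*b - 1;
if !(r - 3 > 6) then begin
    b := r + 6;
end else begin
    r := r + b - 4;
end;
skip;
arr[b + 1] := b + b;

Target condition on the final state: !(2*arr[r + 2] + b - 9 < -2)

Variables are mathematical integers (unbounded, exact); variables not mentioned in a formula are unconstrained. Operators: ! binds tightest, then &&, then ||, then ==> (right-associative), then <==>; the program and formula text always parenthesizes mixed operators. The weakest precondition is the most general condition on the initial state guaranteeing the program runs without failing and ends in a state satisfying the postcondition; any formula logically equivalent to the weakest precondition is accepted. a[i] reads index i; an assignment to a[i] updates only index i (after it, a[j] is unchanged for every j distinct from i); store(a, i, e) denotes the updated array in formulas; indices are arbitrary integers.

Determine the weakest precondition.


Working backward. After the program, the postcondition !(2*arr[r + 2] + b - 9 < -2) must hold; in canonical form it is !(2*arr[r + 2] + b < 7).
Before arr[b + 1] := b + b: !(2*store(arr, b + 1, 2*b)[r + 2] + b < 7)
Before skip: !(2*store(arr, b + 1, 2*b)[r + 2] + b < 7)
Then branch requires !(2*store(arr, r + 7, 2*r + 12)[r + 2] + r < 1); else branch requires !(2*store(arr, b + 1, 2*b)[b + r - 2] + b < 7).
Before the if: ((!(r > 9)) ==> (!(2*store(arr, r + 7, 2*r + 12)[r + 2] + r < 1))) && (r > 9 ==> (!(2*store(arr, b + 1, 2*b)[b + r - 2] + b < 7)))
Before vec[2] := 2*b - 1: ((!(r > 9)) ==> (!(2*store(arr, r + 7, 2*r + 12)[r + 2] + r < 1))) && (r > 9 ==> (!(2*store(arr, b + 1, 2*b)[b + r - 2] + b < 7)))
Answer: WP = ((!(r > 9)) ==> (!(2*store(arr, r + 7, 2*r + 12)[r + 2] + r < 1))) && (r > 9 ==> (!(2*store(arr, b + 1, 2*b)[b + r - 2] + b < 7)))


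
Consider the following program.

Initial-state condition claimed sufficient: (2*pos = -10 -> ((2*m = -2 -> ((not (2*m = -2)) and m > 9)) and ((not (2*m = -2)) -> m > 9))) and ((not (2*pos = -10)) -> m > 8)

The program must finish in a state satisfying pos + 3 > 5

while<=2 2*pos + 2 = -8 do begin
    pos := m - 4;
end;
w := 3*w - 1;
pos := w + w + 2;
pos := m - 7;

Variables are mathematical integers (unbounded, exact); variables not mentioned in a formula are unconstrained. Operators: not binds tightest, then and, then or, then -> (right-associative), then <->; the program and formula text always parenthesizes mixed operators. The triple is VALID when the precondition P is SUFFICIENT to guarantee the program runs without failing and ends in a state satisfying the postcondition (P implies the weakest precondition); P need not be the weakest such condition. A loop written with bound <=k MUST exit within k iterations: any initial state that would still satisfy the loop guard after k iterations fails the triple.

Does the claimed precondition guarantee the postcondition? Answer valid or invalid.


Working backward. After the program, the postcondition pos + 3 > 5 must hold; in canonical form it is pos > 2.
Before pos := m - 7: m > 9
Before pos := w + w + 2: m > 9
Before w := 3*w - 1: m > 9
Before the loop (bound <=2), unroll the exhaustion recursion (WP_0 = exit-now case; WP_j = one more guarded iteration, up to j = 2):
  WP_0: (not (2*pos = -10)) and m > 9
  WP_1: (2*pos = -10 -> ((not (2*m = -2)) and m > 9)) and ((not (2*pos = -10)) -> m > 9)
  WP_2: (2*pos = -10 -> ((2*m = -2 -> ((not (2*m = -2)) and m > 9)) and ((not (2*m = -2)) -> m > 9))) and ((not (2*pos = -10)) -> m > 9)
So before the loop: (2*pos = -10 -> ((2*m = -2 -> ((not (2*m = -2)) and m > 9)) and ((not (2*m = -2)) -> m > 9))) and ((not (2*pos = -10)) -> m > 9)
The weakest precondition is (2*pos = -10 -> ((2*m = -2 -> ((not (2*m = -2)) and m > 9)) and ((not (2*m = -2)) -> m > 9))) and ((not (2*pos = -10)) -> m > 9).
Check whether (2*pos = -10 -> ((2*m = -2 -> ((not (2*m = -2)) and m > 9)) and ((not (2*m = -2)) -> m > 9))) and ((not (2*pos = -10)) -> m > 8) implies it.
Countermodel: at the initial state m = 9, pos = -4, the precondition holds but the weakest precondition fails.
Answer: invalid


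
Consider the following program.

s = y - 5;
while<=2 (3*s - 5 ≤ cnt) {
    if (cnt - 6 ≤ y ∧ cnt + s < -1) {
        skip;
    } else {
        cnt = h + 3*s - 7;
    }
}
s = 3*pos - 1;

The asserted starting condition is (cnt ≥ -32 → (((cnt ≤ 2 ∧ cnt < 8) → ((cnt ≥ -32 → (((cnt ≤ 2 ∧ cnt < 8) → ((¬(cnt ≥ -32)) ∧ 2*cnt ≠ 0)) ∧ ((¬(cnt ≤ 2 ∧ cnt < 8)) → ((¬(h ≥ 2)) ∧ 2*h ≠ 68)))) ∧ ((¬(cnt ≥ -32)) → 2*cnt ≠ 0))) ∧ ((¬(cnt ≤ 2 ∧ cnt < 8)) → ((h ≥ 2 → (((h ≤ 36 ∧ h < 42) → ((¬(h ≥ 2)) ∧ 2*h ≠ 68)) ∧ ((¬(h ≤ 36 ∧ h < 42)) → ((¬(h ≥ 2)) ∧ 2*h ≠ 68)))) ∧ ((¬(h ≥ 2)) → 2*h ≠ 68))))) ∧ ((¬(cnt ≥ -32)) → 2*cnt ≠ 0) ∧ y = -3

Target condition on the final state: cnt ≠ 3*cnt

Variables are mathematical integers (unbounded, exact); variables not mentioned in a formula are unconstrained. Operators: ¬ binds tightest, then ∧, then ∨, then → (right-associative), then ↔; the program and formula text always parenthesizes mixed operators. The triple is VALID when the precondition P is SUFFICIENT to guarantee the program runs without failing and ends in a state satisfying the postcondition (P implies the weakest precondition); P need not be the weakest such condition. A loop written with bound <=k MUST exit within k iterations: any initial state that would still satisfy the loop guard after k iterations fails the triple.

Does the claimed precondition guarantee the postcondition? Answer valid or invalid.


Working backward. After the program, the postcondition cnt ≠ 3*cnt must hold; in canonical form it is 2*cnt ≠ 0.
Before s := 3*pos - 1: 2*cnt ≠ 0
Before the loop (bound <=2), unroll the exhaustion recursion (WP_0 = exit-now case; WP_j = one more guarded iteration, up to j = 2):
  WP_0: (¬(3*s ≤ cnt + 5)) ∧ 2*cnt ≠ 0
  WP_1: (3*s ≤ cnt + 5 → (((cnt ≤ y + 6 ∧ cnt + s < -1) → ((¬(3*s ≤ cnt + 5)) ∧ 2*cnt ≠ 0)) ∧ ((¬(cnt ≤ y + 6 ∧ cnt + s < -1)) → ((¬(h ≥ 2)) ∧ 2*h + 6*s ≠ 14)))) ∧ ((¬(3*s ≤ cnt + 5)) → 2*cnt ≠ 0)
  WP_2: (3*s ≤ cnt + 5 → (((cnt ≤ y + 6 ∧ cnt + s < -1) → ((3*s ≤ cnt + 5 → (((cnt ≤ y + 6 ∧ cnt + s < -1) → ((¬(3*s ≤ cnt + 5)) ∧ 2*cnt ≠ 0)) ∧ ((¬(cnt ≤ y + 6 ∧ cnt + s < -1)) → ((¬(h ≥ 2)) ∧ 2*h + 6*s ≠ 14)))) ∧ ((¬(3*s ≤ cnt + 5)) → 2*cnt ≠ 0))) ∧ ((¬(cnt ≤ y + 6 ∧ cnt + s < -1)) → ((h ≥ 2 → (((h + 3*s ≤ y + 13 ∧ h + 4*s < 6) → ((¬(h ≥ 2)) ∧ 2*h + 6*s ≠ 14)) ∧ ((¬(h + 3*s ≤ y + 13 ∧ h + 4*s < 6)) → ((¬(h ≥ 2)) ∧ 2*h + 6*s ≠ 14)))) ∧ ((¬(h ≥ 2)) → 2*h + 6*s ≠ 14))))) ∧ ((¬(3*s ≤ cnt + 5)) → 2*cnt ≠ 0)
So before the loop: (3*s ≤ cnt + 5 → (((cnt ≤ y + 6 ∧ cnt + s < -1) → ((3*s ≤ cnt + 5 → (((cnt ≤ y + 6 ∧ cnt + s < -1) → ((¬(3*s ≤ cnt + 5)) ∧ 2*cnt ≠ 0)) ∧ ((¬(cnt ≤ y + 6 ∧ cnt + s < -1)) → ((¬(h ≥ 2)) ∧ 2*h + 6*s ≠ 14)))) ∧ ((¬(3*s ≤ cnt + 5)) → 2*cnt ≠ 0))) ∧ ((¬(cnt ≤ y + 6 ∧ cnt + s < -1)) → ((h ≥ 2 → (((h + 3*s ≤ y + 13 ∧ h + 4*s < 6) → ((¬(h ≥ 2)) ∧ 2*h + 6*s ≠ 14)) ∧ ((¬(h + 3*s ≤ y + 13 ∧ h + 4*s < 6)) → ((¬(h ≥ 2)) ∧ 2*h + 6*s ≠ 14)))) ∧ ((¬(h ≥ 2)) → 2*h + 6*s ≠ 14))))) ∧ ((¬(3*s ≤ cnt + 5)) → 2*cnt ≠ 0)
Before s := y - 5: (3*y ≤ cnt + 20 → (((cnt ≤ y + 6 ∧ cnt + y < 4) → ((3*y ≤ cnt + 20 → (((cnt ≤ y + 6 ∧ cnt + y < 4) → ((¬(3*y ≤ cnt + 20)) ∧ 2*cnt ≠ 0)) ∧ ((¬(cnt ≤ y + 6 ∧ cnt + y < 4)) → ((¬(h ≥ 2)) ∧ 2*h + 6*y ≠ 44)))) ∧ ((¬(3*y ≤ cnt + 20)) → 2*cnt ≠ 0))) ∧ ((¬(cnt ≤ y + 6 ∧ cnt + y < 4)) → ((h ≥ 2 → (((h + 2*y ≤ 28 ∧ h + 4*y < 26) → ((¬(h ≥ 2)) ∧ 2*h + 6*y ≠ 44)) ∧ ((¬(h + 2*y ≤ 28 ∧ h + 4*y < 26)) → ((¬(h ≥ 2)) ∧ 2*h + 6*y ≠ 44)))) ∧ ((¬(h ≥ 2)) → 2*h + 6*y ≠ 44))))) ∧ ((¬(3*y ≤ cnt + 20)) → 2*cnt ≠ 0)
The weakest precondition is (3*y ≤ cnt + 20 → (((cnt ≤ y + 6 ∧ cnt + y < 4) → ((3*y ≤ cnt + 20 → (((cnt ≤ y + 6 ∧ cnt + y < 4) → ((¬(3*y ≤ cnt + 20)) ∧ 2*cnt ≠ 0)) ∧ ((¬(cnt ≤ y + 6 ∧ cnt + y < 4)) → ((¬(h ≥ 2)) ∧ 2*h + 6*y ≠ 44)))) ∧ ((¬(3*y ≤ cnt + 20)) → 2*cnt ≠ 0))) ∧ ((¬(cnt ≤ y + 6 ∧ cnt + y < 4)) → ((h ≥ 2 → (((h + 2*y ≤ 28 ∧ h + 4*y < 26) → ((¬(h ≥ 2)) ∧ 2*h + 6*y ≠ 44)) ∧ ((¬(h + 2*y ≤ 28 ∧ h + 4*y < 26)) → ((¬(h ≥ 2)) ∧ 2*h + 6*y ≠ 44)))) ∧ ((¬(h ≥ 2)) → 2*h + 6*y ≠ 44))))) ∧ ((¬(3*y ≤ cnt + 20)) → 2*cnt ≠ 0).
Check whether (cnt ≥ -32 → (((cnt ≤ 2 ∧ cnt < 8) → ((cnt ≥ -32 → (((cnt ≤ 2 ∧ cnt < 8) → ((¬(cnt ≥ -32)) ∧ 2*cnt ≠ 0)) ∧ ((¬(cnt ≤ 2 ∧ cnt < 8)) → ((¬(h ≥ 2)) ∧ 2*h ≠ 68)))) ∧ ((¬(cnt ≥ -32)) → 2*cnt ≠ 0))) ∧ ((¬(cnt ≤ 2 ∧ cnt < 8)) → ((h ≥ 2 → (((h ≤ 36 ∧ h < 42) → ((¬(h ≥ 2)) ∧ 2*h ≠ 68)) ∧ ((¬(h ≤ 36 ∧ h < 42)) → ((¬(h ≥ 2)) ∧ 2*h ≠ 68)))) ∧ ((¬(h ≥ 2)) → 2*h ≠ 68))))) ∧ ((¬(cnt ≥ -32)) → 2*cnt ≠ 0) ∧ y = -3 implies it.
Countermodel: at the initial state cnt = 3, h = 0, y = -3, the precondition holds but the weakest precondition fails.
Answer: invalid


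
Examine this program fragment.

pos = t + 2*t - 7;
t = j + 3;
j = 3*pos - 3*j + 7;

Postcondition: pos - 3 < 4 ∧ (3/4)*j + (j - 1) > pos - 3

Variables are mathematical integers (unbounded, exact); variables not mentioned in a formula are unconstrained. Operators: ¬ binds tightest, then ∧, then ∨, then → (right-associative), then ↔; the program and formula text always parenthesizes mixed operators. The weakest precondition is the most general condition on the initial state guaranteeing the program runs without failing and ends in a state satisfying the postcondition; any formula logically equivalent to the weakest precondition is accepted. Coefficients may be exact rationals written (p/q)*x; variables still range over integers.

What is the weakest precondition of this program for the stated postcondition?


Working backward. After the program, the postcondition pos - 3 < 4 ∧ (3/4)*j + (j - 1) > pos - 3 must hold; in canonical form it is pos < 7 ∧ (7/4)*j > pos - 2.
Before j := 3*pos - 3*j + 7: pos < 7 ∧ (17/4)*pos > (21/4)*j - 57/4
Before t := j + 3: pos < 7 ∧ (17/4)*pos > (21/4)*j - 57/4
Before pos := t + 2*t - 7: 3*t < 14 ∧ (51/4)*t > (21/4)*j + 31/2
Answer: WP = 3*t < 14 ∧ (51/4)*t > (21/4)*j + 31/2


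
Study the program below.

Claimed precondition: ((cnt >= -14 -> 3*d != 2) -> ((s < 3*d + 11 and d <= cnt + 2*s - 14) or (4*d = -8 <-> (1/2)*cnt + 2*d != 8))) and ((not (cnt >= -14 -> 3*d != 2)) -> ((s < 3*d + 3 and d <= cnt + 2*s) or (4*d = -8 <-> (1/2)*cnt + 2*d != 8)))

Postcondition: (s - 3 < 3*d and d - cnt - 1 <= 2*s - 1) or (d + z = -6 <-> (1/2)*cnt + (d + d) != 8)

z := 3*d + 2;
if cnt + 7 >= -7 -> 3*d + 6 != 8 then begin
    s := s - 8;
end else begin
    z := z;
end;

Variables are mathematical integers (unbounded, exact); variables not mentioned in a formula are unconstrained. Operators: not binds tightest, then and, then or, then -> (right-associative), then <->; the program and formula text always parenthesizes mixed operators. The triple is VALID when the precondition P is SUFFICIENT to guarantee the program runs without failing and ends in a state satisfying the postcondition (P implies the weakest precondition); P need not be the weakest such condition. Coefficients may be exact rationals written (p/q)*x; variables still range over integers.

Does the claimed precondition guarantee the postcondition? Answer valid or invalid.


Working backward. After the program, the postcondition (s - 3 < 3*d and d - cnt - 1 <= 2*s - 1) or (d + z = -6 <-> (1/2)*cnt + (d + d) != 8) must hold; in canonical form it is (s < 3*d + 3 and d <= cnt + 2*s) or (d + z = -6 <-> (1/2)*cnt + 2*d != 8).
Then branch requires (s < 3*d + 11 and d <= cnt + 2*s - 16) or (d + z = -6 <-> (1/2)*cnt + 2*d != 8); else branch requires (s < 3*d + 3 and d <= cnt + 2*s) or (d + z = -6 <-> (1/2)*cnt + 2*d != 8).
Before the if: ((cnt >= -14 -> 3*d != 2) -> ((s < 3*d + 11 and d <= cnt + 2*s - 16) or (d + z = -6 <-> (1/2)*cnt + 2*d != 8))) and ((not (cnt >= -14 -> 3*d != 2)) -> ((s < 3*d + 3 and d <= cnt + 2*s) or (d + z = -6 <-> (1/2)*cnt + 2*d != 8)))
Before z := 3*d + 2: ((cnt >= -14 -> 3*d != 2) -> ((s < 3*d + 11 and d <= cnt + 2*s - 16) or (4*d = -8 <-> (1/2)*cnt + 2*d != 8))) and ((not (cnt >= -14 -> 3*d != 2)) -> ((s < 3*d + 3 and d <= cnt + 2*s) or (4*d = -8 <-> (1/2)*cnt + 2*d != 8)))
The weakest precondition is ((cnt >= -14 -> 3*d != 2) -> ((s < 3*d + 11 and d <= cnt + 2*s - 16) or (4*d = -8 <-> (1/2)*cnt + 2*d != 8))) and ((not (cnt >= -14 -> 3*d != 2)) -> ((s < 3*d + 3 and d <= cnt + 2*s) or (4*d = -8 <-> (1/2)*cnt + 2*d != 8))).
Check whether ((cnt >= -14 -> 3*d != 2) -> ((s < 3*d + 11 and d <= cnt + 2*s - 14) or (4*d = -8 <-> (1/2)*cnt + 2*d != 8))) and ((not (cnt >= -14 -> 3*d != 2)) -> ((s < 3*d + 3 and d <= cnt + 2*s) or (4*d = -8 <-> (1/2)*cnt + 2*d != 8))) implies it.
Countermodel: at the initial state cnt = 30, d = -3, s = -9, the precondition holds but the weakest precondition fails.
Answer: invalid


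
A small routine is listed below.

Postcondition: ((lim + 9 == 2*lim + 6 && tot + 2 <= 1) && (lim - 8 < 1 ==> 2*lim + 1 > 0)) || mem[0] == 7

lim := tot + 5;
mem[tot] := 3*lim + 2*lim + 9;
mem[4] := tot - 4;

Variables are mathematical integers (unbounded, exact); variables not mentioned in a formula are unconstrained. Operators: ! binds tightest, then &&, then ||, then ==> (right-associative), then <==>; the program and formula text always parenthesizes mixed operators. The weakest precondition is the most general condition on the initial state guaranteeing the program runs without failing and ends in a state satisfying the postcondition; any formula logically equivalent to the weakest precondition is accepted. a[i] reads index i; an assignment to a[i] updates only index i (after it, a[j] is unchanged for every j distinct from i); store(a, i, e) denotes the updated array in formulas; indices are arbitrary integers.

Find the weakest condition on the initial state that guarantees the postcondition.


Working backward. After the program, the postcondition ((lim + 9 == 2*lim + 6 && tot + 2 <= 1) && (lim - 8 < 1 ==> 2*lim + 1 > 0)) || mem[0] == 7 must hold; in canonical form it is (lim == 3 && tot <= -1 && (lim < 9 ==> 2*lim > -1)) || mem[0] == 7.
Before mem[4] := tot - 4: (lim == 3 && tot <= -1 && (lim < 9 ==> 2*lim > -1)) || mem[0] == 7
Before mem[tot] := 3*lim + 2*lim + 9: (lim == 3 && tot <= -1 && (lim < 9 ==> 2*lim > -1)) || store(mem, tot, 5*lim + 9)[0] == 7
Before lim := tot + 5: (tot == -2 && tot <= -1 && (tot < 4 ==> 2*tot > -11)) || store(mem, tot, 5*tot + 34)[0] == 7
Answer: WP = (tot == -2 && tot <= -1 && (tot < 4 ==> 2*tot > -11)) || store(mem, tot, 5*tot + 34)[0] == 7


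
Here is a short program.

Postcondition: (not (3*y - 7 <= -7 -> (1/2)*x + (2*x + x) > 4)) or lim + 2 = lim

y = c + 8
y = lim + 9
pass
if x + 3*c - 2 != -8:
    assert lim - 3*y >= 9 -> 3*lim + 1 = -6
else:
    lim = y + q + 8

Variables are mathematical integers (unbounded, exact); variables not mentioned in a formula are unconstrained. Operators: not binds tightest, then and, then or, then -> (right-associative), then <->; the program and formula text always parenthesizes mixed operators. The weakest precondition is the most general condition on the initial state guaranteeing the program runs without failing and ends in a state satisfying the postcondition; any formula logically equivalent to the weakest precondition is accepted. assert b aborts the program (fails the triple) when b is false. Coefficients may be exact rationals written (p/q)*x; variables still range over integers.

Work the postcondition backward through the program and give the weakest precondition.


Working backward. After the program, the postcondition (not (3*y - 7 <= -7 -> (1/2)*x + (2*x + x) > 4)) or lim + 2 = lim must hold; in canonical form it is not (3*y <= 0 -> (7/2)*x > 4).
Then branch requires (lim >= 3*y + 9 -> 3*lim = -7) and (not (3*y <= 0 -> (7/2)*x > 4)); else branch requires not (3*y <= 0 -> (7/2)*x > 4).
Before the if: (3*c + x != -6 -> ((lim >= 3*y + 9 -> 3*lim = -7) and (not (3*y <= 0 -> (7/2)*x > 4)))) and ((not (3*c + x != -6)) -> (not (3*y <= 0 -> (7/2)*x > 4)))
Before skip: (3*c + x != -6 -> ((lim >= 3*y + 9 -> 3*lim = -7) and (not (3*y <= 0 -> (7/2)*x > 4)))) and ((not (3*c + x != -6)) -> (not (3*y <= 0 -> (7/2)*x > 4)))
Before y := lim + 9: (3*c + x != -6 -> ((2*lim <= -36 -> 3*lim = -7) and (not (3*lim <= -27 -> (7/2)*x > 4)))) and ((not (3*c + x != -6)) -> (not (3*lim <= -27 -> (7/2)*x > 4)))
Before y := c + 8: (3*c + x != -6 -> ((2*lim <= -36 -> 3*lim = -7) and (not (3*lim <= -27 -> (7/2)*x > 4)))) and ((not (3*c + x != -6)) -> (not (3*lim <= -27 -> (7/2)*x > 4)))
Answer: WP = (3*c + x != -6 -> ((2*lim <= -36 -> 3*lim = -7) and (not (3*lim <= -27 -> (7/2)*x > 4)))) and ((not (3*c + x != -6)) -> (not (3*lim <= -27 -> (7/2)*x > 4)))


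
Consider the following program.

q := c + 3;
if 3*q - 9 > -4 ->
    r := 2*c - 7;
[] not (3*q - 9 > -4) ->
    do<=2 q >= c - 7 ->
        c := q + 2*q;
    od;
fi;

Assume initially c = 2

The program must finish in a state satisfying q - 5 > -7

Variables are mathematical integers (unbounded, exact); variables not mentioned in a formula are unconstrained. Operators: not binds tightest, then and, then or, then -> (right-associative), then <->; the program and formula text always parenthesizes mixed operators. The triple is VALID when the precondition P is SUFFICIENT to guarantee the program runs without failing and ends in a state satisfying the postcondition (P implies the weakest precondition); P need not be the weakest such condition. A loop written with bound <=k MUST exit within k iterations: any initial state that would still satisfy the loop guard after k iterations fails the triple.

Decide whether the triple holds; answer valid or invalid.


Working backward. After the program, the postcondition q - 5 > -7 must hold; in canonical form it is q > -2.
Then branch requires q > -2; else branch requires (q >= c - 7 -> ((2*q <= 7 -> ((not (2*q <= 7)) and q > -2)) and ((not (2*q <= 7)) -> q > -2))) and ((not (q >= c - 7)) -> q > -2).
Before the if: (3*q > 5 -> q > -2) and ((not (3*q > 5)) -> ((q >= c - 7 -> ((2*q <= 7 -> ((not (2*q <= 7)) and q > -2)) and ((not (2*q <= 7)) -> q > -2))) and ((not (q >= c - 7)) -> q > -2)))
Before q := c + 3: (3*c > -4 -> c > -5) and ((not (3*c > -4)) -> ((2*c <= 1 -> ((not (2*c <= 1)) and c > -5)) and ((not (2*c <= 1)) -> c > -5)))
The weakest precondition is (3*c > -4 -> c > -5) and ((not (3*c > -4)) -> ((2*c <= 1 -> ((not (2*c <= 1)) and c > -5)) and ((not (2*c <= 1)) -> c > -5))).
Check whether c = 2 implies it.
Every state satisfying the precondition satisfies the weakest precondition: the implication holds.
Answer: valid


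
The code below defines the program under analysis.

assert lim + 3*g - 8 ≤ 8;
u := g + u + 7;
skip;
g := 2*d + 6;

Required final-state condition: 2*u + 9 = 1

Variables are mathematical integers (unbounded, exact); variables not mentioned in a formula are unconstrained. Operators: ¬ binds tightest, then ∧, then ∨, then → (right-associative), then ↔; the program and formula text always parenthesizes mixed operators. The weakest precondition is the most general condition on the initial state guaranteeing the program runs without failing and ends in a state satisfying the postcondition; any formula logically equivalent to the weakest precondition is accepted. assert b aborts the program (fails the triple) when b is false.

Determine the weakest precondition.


Working backward. After the program, the postcondition 2*u + 9 = 1 must hold; in canonical form it is 2*u = -8.
Before g := 2*d + 6: 2*u = -8
Before skip: 2*u = -8
Before u := g + u + 7: 2*g + 2*u = -22
Before assert lim + 3*g - 8 ≤ 8: 3*g + lim ≤ 16 ∧ 2*g + 2*u = -22
Answer: WP = 3*g + lim ≤ 16 ∧ 2*g + 2*u = -22


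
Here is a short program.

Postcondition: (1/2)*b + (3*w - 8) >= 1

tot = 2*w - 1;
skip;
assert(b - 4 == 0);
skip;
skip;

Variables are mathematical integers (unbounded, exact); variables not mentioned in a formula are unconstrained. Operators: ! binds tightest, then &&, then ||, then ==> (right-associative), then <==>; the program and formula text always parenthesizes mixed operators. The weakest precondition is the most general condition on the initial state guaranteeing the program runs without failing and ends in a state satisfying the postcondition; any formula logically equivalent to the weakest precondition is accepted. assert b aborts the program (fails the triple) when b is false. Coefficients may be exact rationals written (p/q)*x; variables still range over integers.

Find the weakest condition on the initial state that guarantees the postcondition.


Working backward. After the program, the postcondition (1/2)*b + (3*w - 8) >= 1 must hold; in canonical form it is (1/2)*b + 3*w >= 9.
Before skip: (1/2)*b + 3*w >= 9
Before skip: (1/2)*b + 3*w >= 9
Before assert b - 4 == 0: b == 4 && (1/2)*b + 3*w >= 9
Before skip: b == 4 && (1/2)*b + 3*w >= 9
Before tot := 2*w - 1: b == 4 && (1/2)*b + 3*w >= 9
Answer: WP = b == 4 && (1/2)*b + 3*w >= 9
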